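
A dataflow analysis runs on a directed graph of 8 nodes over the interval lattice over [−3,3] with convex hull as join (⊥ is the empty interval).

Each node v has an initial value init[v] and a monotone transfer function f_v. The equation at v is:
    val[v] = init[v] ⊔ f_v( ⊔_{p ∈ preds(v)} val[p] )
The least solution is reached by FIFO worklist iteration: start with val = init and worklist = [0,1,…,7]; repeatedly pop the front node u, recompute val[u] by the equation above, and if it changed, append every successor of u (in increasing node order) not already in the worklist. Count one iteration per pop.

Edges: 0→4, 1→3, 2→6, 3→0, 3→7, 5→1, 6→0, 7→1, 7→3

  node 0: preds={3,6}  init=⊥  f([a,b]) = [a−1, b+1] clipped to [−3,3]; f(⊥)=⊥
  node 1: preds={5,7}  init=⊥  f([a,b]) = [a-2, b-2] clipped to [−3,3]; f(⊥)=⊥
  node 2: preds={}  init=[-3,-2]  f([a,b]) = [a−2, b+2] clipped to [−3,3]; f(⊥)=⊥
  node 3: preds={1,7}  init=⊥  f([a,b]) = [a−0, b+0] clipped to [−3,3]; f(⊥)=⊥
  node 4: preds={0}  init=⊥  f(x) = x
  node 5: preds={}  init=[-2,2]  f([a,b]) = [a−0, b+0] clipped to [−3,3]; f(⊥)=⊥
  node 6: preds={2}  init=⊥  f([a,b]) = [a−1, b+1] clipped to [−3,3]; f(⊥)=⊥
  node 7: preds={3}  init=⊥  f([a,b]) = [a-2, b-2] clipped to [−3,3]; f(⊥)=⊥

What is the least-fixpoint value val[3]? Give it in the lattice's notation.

[-3,0]

Iteration log — 12 steps:
  step 1. node 0  ⊔preds=⊥  new=⊥  stable
  step 2. node 1  ⊔preds=[-2,2]  new=[-3,0]  old=⊥  +wl: 
  step 3. node 2  ⊔preds=⊥  new=[-3,-2]  stable
  step 4. node 3  ⊔preds=[-3,0]  new=[-3,0]  old=⊥  +wl: 0
  step 5. node 4  ⊔preds=⊥  new=⊥  stable
  step 6. node 5  ⊔preds=⊥  new=[-2,2]  stable
  step 7. node 6  ⊔preds=[-3,-2]  new=[-3,-1]  old=⊥  +wl: 
  step 8. node 7  ⊔preds=[-3,0]  new=[-3,-2]  old=⊥  +wl: 1,3
  step 9. node 0  ⊔preds=[-3,0]  new=[-3,1]  old=⊥  +wl: 4
  step 10. node 1  ⊔preds=[-3,2]  new=[-3,0]  stable
  step 11. node 3  ⊔preds=[-3,0]  new=[-3,0]  stable
  step 12. node 4  ⊔preds=[-3,1]  new=[-3,1]  old=⊥  +wl: 

Least fixpoint reached:
  node 0: [-3,1]
  node 1: [-3,0]
  node 2: [-3,-2]
  node 3: [-3,0]
  node 4: [-3,1]
  node 5: [-2,2]
  node 6: [-3,-1]
  node 7: [-3,-2]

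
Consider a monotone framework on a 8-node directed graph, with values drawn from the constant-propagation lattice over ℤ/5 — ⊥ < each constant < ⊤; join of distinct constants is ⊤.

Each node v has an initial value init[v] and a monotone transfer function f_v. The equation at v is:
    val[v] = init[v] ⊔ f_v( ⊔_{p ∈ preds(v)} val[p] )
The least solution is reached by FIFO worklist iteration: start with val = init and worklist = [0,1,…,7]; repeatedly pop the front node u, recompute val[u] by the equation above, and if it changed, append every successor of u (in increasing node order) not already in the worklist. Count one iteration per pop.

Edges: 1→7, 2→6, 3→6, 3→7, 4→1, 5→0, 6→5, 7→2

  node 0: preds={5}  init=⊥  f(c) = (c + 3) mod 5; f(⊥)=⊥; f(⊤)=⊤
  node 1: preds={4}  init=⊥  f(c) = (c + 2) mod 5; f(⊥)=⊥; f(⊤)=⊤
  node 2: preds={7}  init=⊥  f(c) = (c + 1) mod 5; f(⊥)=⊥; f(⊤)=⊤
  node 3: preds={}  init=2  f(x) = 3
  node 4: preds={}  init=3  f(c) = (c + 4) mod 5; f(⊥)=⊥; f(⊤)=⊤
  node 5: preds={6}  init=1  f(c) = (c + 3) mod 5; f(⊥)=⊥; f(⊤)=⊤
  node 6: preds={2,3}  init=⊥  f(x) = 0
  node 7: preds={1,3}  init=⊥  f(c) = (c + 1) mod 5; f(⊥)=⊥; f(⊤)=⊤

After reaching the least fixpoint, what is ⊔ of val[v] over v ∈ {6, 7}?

⊤

Worklist (12 pops):
  #1 pop 0: in=1 → 4 (was ⊥); enqueue []
  #2 pop 1: in=3 → 0 (was ⊥); enqueue []
  #3 pop 2: in=⊥ → ⊥ (no change)
  #4 pop 3: in=⊥ → ⊤ (was 2); enqueue []
  #5 pop 4: in=⊥ → 3 (no change)
  #6 pop 5: in=⊥ → 1 (no change)
  #7 pop 6: in=⊤ → 0 (was ⊥); enqueue [5]
  #8 pop 7: in=⊤ → ⊤ (was ⊥); enqueue [2]
  #9 pop 5: in=0 → ⊤ (was 1); enqueue [0]
  #10 pop 2: in=⊤ → ⊤ (was ⊥); enqueue [6]
  #11 pop 0: in=⊤ → ⊤ (was 4); enqueue []
  #12 pop 6: in=⊤ → 0 (no change)

Fixpoint:
  val[0] = ⊤
  val[1] = 0
  val[2] = ⊤
  val[3] = ⊤
  val[4] = 3
  val[5] = ⊤
  val[6] = 0
  val[7] = ⊤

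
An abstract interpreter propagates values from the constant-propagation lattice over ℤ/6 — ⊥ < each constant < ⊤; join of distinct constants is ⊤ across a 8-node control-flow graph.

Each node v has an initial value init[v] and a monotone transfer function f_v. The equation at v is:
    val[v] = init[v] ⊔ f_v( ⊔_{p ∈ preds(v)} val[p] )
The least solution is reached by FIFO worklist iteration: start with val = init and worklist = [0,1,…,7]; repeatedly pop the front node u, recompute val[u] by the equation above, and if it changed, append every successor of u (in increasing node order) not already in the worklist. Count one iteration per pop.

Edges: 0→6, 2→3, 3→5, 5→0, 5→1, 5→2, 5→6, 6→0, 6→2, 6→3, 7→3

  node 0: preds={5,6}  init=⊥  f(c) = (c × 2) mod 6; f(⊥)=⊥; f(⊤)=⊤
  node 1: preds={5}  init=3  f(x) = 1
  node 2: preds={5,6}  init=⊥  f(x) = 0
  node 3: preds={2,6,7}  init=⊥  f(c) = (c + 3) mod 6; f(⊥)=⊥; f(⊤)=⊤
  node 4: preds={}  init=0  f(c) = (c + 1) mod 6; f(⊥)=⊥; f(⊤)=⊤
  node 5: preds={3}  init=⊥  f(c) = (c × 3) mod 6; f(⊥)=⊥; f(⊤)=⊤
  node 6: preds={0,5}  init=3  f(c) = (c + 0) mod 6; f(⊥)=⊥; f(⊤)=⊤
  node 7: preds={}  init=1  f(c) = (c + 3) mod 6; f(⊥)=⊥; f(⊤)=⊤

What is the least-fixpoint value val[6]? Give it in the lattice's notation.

⊤

Trace (13 dequeues):
  [1] u=0 | in 3 | out 0 | prev ⊥ | push {}
  [2] u=1 | in ⊥ | out ⊤ | prev 3 | push {}
  [3] u=2 | in 3 | out 0 | prev ⊥ | push {}
  [4] u=3 | in ⊤ | out ⊤ | prev ⊥ | push {}
  [5] u=4 | in ⊥ | out 0 | ==
  [6] u=5 | in ⊤ | out ⊤ | prev ⊥ | push {0,1,2}
  [7] u=6 | in ⊤ | out ⊤ | prev 3 | push {3}
  [8] u=7 | in ⊥ | out 1 | ==
  [9] u=0 | in ⊤ | out ⊤ | prev 0 | push {6}
  [10] u=1 | in ⊤ | out ⊤ | ==
  [11] u=2 | in ⊤ | out 0 | ==
  [12] u=3 | in ⊤ | out ⊤ | ==
  [13] u=6 | in ⊤ | out ⊤ | ==

Converged values:
  [0] ⊤
  [1] ⊤
  [2] 0
  [3] ⊤
  [4] 0
  [5] ⊤
  [6] ⊤
  [7] 1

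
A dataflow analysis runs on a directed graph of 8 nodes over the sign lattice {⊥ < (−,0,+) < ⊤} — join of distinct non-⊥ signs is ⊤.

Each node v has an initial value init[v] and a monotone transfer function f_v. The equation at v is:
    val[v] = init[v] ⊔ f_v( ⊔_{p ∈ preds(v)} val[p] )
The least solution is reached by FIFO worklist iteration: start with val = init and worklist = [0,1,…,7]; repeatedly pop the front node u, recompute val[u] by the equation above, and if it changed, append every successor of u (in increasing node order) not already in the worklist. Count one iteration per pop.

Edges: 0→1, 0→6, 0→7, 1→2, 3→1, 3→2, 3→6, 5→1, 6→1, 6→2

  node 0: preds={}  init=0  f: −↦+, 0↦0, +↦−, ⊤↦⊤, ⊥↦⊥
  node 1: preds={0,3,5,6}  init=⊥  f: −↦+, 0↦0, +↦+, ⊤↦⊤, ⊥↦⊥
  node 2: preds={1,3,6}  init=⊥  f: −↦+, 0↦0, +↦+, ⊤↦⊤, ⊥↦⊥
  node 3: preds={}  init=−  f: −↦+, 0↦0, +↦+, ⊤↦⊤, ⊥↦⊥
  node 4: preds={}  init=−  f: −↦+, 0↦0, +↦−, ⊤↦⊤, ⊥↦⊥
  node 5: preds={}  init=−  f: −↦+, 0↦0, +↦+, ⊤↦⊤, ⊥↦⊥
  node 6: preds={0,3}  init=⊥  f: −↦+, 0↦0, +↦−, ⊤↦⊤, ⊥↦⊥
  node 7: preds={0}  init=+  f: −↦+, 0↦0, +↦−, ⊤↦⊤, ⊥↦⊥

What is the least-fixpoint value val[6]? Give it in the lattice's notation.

Iteration log — 10 steps:
  step 1. node 0  ⊔preds=⊥  new=0  stable
  step 2. node 1  ⊔preds=⊤  new=⊤  old=⊥  +wl: 
  step 3. node 2  ⊔preds=⊤  new=⊤  old=⊥  +wl: 
  step 4. node 3  ⊔preds=⊥  new=−  stable
  step 5. node 4  ⊔preds=⊥  new=−  stable
  step 6. node 5  ⊔preds=⊥  new=−  stable
  step 7. node 6  ⊔preds=⊤  new=⊤  old=⊥  +wl: 1,2
  step 8. node 7  ⊔preds=0  new=⊤  old=+  +wl: 
  step 9. node 1  ⊔preds=⊤  new=⊤  stable
  step 10. node 2  ⊔preds=⊤  new=⊤  stable

Least fixpoint reached:
  node 0: 0
  node 1: ⊤
  node 2: ⊤
  node 3: −
  node 4: −
  node 5: −
  node 6: ⊤
  node 7: ⊤

⊤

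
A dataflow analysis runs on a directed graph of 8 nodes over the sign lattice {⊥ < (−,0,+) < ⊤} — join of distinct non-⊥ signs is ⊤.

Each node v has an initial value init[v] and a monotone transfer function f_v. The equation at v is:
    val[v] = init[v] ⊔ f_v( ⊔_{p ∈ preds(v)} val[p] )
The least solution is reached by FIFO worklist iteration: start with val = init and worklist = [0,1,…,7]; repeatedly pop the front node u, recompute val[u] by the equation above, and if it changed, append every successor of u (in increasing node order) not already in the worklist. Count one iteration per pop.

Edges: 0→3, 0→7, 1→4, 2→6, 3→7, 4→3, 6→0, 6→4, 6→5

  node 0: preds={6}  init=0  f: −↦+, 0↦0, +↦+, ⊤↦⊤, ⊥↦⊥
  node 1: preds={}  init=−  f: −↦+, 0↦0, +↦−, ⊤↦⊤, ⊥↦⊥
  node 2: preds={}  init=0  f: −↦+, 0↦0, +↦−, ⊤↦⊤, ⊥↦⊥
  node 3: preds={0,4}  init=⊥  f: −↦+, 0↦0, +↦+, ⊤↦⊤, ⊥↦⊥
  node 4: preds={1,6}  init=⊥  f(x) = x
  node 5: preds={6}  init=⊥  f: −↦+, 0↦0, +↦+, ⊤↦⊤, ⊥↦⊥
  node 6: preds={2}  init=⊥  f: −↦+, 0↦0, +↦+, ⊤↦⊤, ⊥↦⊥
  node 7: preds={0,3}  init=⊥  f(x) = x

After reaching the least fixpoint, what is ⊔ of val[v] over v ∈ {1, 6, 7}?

Trace (14 dequeues):
  [1] u=0 | in ⊥ | out 0 | ==
  [2] u=1 | in ⊥ | out − | ==
  [3] u=2 | in ⊥ | out 0 | ==
  [4] u=3 | in 0 | out 0 | prev ⊥ | push {}
  [5] u=4 | in − | out − | prev ⊥ | push {3}
  [6] u=5 | in ⊥ | out ⊥ | ==
  [7] u=6 | in 0 | out 0 | prev ⊥ | push {0,4,5}
  [8] u=7 | in 0 | out 0 | prev ⊥ | push {}
  [9] u=3 | in ⊤ | out ⊤ | prev 0 | push {7}
  [10] u=0 | in 0 | out 0 | ==
  [11] u=4 | in ⊤ | out ⊤ | prev − | push {3}
  [12] u=5 | in 0 | out 0 | prev ⊥ | push {}
  [13] u=7 | in ⊤ | out ⊤ | prev 0 | push {}
  [14] u=3 | in ⊤ | out ⊤ | ==

Converged values:
  [0] 0
  [1] −
  [2] 0
  [3] ⊤
  [4] ⊤
  [5] 0
  [6] 0
  [7] ⊤

⊤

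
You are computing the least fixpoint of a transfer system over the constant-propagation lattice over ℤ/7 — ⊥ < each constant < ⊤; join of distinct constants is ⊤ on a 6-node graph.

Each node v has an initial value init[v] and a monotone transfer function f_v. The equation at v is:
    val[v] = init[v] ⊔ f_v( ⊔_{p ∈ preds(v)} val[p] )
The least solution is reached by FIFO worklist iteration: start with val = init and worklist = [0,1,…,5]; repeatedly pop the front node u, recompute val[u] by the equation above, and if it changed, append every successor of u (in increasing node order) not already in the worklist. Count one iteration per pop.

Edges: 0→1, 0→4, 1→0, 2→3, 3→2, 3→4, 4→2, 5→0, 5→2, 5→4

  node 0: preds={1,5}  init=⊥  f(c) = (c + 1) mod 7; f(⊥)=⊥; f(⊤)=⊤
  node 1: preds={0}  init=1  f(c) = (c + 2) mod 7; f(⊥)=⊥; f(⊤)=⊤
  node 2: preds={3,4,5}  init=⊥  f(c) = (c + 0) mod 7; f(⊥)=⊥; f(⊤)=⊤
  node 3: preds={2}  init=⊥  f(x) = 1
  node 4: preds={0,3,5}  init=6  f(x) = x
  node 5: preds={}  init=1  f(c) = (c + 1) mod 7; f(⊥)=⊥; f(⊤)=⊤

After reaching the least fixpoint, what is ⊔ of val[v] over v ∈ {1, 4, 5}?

Worklist (10 pops):
  #1 pop 0: in=1 → 2 (was ⊥); enqueue []
  #2 pop 1: in=2 → ⊤ (was 1); enqueue [0]
  #3 pop 2: in=⊤ → ⊤ (was ⊥); enqueue []
  #4 pop 3: in=⊤ → 1 (was ⊥); enqueue [2]
  #5 pop 4: in=⊤ → ⊤ (was 6); enqueue []
  #6 pop 5: in=⊥ → 1 (no change)
  #7 pop 0: in=⊤ → ⊤ (was 2); enqueue [1,4]
  #8 pop 2: in=⊤ → ⊤ (no change)
  #9 pop 1: in=⊤ → ⊤ (no change)
  #10 pop 4: in=⊤ → ⊤ (no change)

Fixpoint:
  val[0] = ⊤
  val[1] = ⊤
  val[2] = ⊤
  val[3] = 1
  val[4] = ⊤
  val[5] = 1

⊤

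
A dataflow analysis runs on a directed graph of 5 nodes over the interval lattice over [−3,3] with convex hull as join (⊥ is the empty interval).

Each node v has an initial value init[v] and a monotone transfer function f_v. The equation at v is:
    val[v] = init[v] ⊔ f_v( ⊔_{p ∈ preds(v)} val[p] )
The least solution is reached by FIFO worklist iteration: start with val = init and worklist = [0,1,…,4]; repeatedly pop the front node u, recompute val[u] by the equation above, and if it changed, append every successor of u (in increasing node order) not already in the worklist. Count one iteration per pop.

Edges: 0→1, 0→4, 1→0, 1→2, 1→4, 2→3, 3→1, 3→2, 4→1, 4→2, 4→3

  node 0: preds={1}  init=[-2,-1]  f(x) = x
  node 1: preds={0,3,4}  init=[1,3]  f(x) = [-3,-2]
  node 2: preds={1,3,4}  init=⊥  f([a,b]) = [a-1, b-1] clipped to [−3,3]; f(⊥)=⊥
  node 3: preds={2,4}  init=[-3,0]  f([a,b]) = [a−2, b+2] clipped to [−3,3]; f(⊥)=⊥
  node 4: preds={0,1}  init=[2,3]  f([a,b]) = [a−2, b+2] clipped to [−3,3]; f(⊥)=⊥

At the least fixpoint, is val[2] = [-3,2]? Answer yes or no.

Worklist (10 pops):
  #1 pop 0: in=[1,3] → [-2,3] (was [-2,-1]); enqueue []
  #2 pop 1: in=[-3,3] → [-3,3] (was [1,3]); enqueue [0]
  #3 pop 2: in=[-3,3] → [-3,2] (was ⊥); enqueue []
  #4 pop 3: in=[-3,3] → [-3,3] (was [-3,0]); enqueue [1,2]
  #5 pop 4: in=[-3,3] → [-3,3] (was [2,3]); enqueue [3]
  #6 pop 0: in=[-3,3] → [-3,3] (was [-2,3]); enqueue [4]
  #7 pop 1: in=[-3,3] → [-3,3] (no change)
  #8 pop 2: in=[-3,3] → [-3,2] (no change)
  #9 pop 3: in=[-3,3] → [-3,3] (no change)
  #10 pop 4: in=[-3,3] → [-3,3] (no change)

Fixpoint:
  val[0] = [-3,3]
  val[1] = [-3,3]
  val[2] = [-3,2]
  val[3] = [-3,3]
  val[4] = [-3,3]

yes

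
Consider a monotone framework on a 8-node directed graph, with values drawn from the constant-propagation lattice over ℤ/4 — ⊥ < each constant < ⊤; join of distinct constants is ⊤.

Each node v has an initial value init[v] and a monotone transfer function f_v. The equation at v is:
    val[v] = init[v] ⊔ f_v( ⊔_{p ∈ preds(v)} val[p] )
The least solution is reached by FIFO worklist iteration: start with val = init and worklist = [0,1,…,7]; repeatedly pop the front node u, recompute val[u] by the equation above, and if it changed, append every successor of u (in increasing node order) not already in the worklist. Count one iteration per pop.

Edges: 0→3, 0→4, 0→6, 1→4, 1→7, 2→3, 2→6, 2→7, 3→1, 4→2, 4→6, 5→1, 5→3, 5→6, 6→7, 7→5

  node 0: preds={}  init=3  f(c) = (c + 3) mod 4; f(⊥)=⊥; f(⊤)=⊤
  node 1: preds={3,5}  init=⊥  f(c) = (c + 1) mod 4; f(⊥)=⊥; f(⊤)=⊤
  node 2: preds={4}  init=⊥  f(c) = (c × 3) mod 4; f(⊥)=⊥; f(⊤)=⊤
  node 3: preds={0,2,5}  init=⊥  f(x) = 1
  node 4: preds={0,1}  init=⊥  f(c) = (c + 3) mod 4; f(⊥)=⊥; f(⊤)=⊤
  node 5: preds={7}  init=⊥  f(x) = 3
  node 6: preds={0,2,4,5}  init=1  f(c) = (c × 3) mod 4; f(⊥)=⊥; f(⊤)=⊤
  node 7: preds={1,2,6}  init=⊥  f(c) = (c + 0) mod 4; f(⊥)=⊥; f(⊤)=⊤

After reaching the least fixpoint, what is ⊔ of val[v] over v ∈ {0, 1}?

Trace (19 dequeues):
  [1] u=0 | in ⊥ | out 3 | ==
  [2] u=1 | in ⊥ | out ⊥ | ==
  [3] u=2 | in ⊥ | out ⊥ | ==
  [4] u=3 | in 3 | out 1 | prev ⊥ | push {1}
  [5] u=4 | in 3 | out 2 | prev ⊥ | push {2}
  [6] u=5 | in ⊥ | out 3 | prev ⊥ | push {3}
  [7] u=6 | in ⊤ | out ⊤ | prev 1 | push {}
  [8] u=7 | in ⊤ | out ⊤ | prev ⊥ | push {5}
  [9] u=1 | in ⊤ | out ⊤ | prev ⊥ | push {4,7}
  [10] u=2 | in 2 | out 2 | prev ⊥ | push {6}
  [11] u=3 | in ⊤ | out 1 | ==
  [12] u=5 | in ⊤ | out 3 | ==
  [13] u=4 | in ⊤ | out ⊤ | prev 2 | push {2}
  [14] u=7 | in ⊤ | out ⊤ | ==
  [15] u=6 | in ⊤ | out ⊤ | ==
  [16] u=2 | in ⊤ | out ⊤ | prev 2 | push {3,6,7}
  [17] u=3 | in ⊤ | out 1 | ==
  [18] u=6 | in ⊤ | out ⊤ | ==
  [19] u=7 | in ⊤ | out ⊤ | ==

Converged values:
  [0] 3
  [1] ⊤
  [2] ⊤
  [3] 1
  [4] ⊤
  [5] 3
  [6] ⊤
  [7] ⊤

⊤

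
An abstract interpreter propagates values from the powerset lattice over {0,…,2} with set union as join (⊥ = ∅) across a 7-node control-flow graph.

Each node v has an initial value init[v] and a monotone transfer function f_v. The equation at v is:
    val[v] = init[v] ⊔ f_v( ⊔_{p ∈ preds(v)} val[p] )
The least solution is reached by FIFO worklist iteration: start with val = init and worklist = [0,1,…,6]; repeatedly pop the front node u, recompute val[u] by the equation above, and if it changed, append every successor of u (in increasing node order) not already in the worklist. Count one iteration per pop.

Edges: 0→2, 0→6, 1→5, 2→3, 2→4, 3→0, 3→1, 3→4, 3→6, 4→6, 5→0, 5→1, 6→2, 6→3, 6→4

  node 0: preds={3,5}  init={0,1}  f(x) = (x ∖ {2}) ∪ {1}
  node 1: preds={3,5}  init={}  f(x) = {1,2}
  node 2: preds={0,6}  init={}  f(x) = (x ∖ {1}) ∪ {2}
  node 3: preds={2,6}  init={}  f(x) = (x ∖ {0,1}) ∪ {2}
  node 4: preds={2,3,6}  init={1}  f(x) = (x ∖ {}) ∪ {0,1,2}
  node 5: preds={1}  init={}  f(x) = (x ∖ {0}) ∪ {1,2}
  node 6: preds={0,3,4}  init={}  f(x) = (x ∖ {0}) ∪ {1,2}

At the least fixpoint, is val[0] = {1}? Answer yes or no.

no

Trace (12 dequeues):
  [1] u=0 | in {} | out {0,1} | ==
  [2] u=1 | in {} | out {1,2} | prev {} | push {}
  [3] u=2 | in {0,1} | out {0,2} | prev {} | push {}
  [4] u=3 | in {0,2} | out {2} | prev {} | push {0,1}
  [5] u=4 | in {0,2} | out {0,1,2} | prev {1} | push {}
  [6] u=5 | in {1,2} | out {1,2} | prev {} | push {}
  [7] u=6 | in {0,1,2} | out {1,2} | prev {} | push {2,3,4}
  [8] u=0 | in {1,2} | out {0,1} | ==
  [9] u=1 | in {1,2} | out {1,2} | ==
  [10] u=2 | in {0,1,2} | out {0,2} | ==
  [11] u=3 | in {0,1,2} | out {2} | ==
  [12] u=4 | in {0,1,2} | out {0,1,2} | ==

Converged values:
  [0] {0,1}
  [1] {1,2}
  [2] {0,2}
  [3] {2}
  [4] {0,1,2}
  [5] {1,2}
  [6] {1,2}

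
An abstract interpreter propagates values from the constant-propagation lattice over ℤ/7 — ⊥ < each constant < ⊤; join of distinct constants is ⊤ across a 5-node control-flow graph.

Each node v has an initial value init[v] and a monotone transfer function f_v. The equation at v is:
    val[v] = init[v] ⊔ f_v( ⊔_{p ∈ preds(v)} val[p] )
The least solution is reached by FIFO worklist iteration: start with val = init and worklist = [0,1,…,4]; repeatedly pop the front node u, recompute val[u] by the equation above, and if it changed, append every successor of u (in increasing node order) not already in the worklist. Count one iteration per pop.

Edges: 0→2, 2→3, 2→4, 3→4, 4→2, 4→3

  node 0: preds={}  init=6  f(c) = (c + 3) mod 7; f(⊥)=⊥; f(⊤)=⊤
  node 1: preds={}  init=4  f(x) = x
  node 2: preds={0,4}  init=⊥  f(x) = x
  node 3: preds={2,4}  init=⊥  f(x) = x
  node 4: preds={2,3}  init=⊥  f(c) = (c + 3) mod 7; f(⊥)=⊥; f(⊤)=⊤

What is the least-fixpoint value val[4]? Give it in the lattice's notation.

⊤

Trace (10 dequeues):
  [1] u=0 | in ⊥ | out 6 | ==
  [2] u=1 | in ⊥ | out 4 | ==
  [3] u=2 | in 6 | out 6 | prev ⊥ | push {}
  [4] u=3 | in 6 | out 6 | prev ⊥ | push {}
  [5] u=4 | in 6 | out 2 | prev ⊥ | push {2,3}
  [6] u=2 | in ⊤ | out ⊤ | prev 6 | push {4}
  [7] u=3 | in ⊤ | out ⊤ | prev 6 | push {}
  [8] u=4 | in ⊤ | out ⊤ | prev 2 | push {2,3}
  [9] u=2 | in ⊤ | out ⊤ | ==
  [10] u=3 | in ⊤ | out ⊤ | ==

Converged values:
  [0] 6
  [1] 4
  [2] ⊤
  [3] ⊤
  [4] ⊤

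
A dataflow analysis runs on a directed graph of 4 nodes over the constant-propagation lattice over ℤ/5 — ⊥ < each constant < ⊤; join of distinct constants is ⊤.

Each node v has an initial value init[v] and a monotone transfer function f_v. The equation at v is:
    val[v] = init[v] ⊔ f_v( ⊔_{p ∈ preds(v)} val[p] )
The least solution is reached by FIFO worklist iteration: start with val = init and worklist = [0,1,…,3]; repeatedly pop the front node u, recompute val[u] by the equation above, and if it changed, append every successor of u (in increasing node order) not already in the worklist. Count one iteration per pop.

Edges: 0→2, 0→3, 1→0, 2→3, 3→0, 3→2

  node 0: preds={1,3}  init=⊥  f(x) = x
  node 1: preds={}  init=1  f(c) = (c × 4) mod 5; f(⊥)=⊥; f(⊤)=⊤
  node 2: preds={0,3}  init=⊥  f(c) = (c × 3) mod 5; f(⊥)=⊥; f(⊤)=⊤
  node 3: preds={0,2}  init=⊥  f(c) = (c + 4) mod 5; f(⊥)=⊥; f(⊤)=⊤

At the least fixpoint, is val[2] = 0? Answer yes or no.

no

Worklist (7 pops):
  #1 pop 0: in=1 → 1 (was ⊥); enqueue []
  #2 pop 1: in=⊥ → 1 (no change)
  #3 pop 2: in=1 → 3 (was ⊥); enqueue []
  #4 pop 3: in=⊤ → ⊤ (was ⊥); enqueue [0,2]
  #5 pop 0: in=⊤ → ⊤ (was 1); enqueue [3]
  #6 pop 2: in=⊤ → ⊤ (was 3); enqueue []
  #7 pop 3: in=⊤ → ⊤ (no change)

Fixpoint:
  val[0] = ⊤
  val[1] = 1
  val[2] = ⊤
  val[3] = ⊤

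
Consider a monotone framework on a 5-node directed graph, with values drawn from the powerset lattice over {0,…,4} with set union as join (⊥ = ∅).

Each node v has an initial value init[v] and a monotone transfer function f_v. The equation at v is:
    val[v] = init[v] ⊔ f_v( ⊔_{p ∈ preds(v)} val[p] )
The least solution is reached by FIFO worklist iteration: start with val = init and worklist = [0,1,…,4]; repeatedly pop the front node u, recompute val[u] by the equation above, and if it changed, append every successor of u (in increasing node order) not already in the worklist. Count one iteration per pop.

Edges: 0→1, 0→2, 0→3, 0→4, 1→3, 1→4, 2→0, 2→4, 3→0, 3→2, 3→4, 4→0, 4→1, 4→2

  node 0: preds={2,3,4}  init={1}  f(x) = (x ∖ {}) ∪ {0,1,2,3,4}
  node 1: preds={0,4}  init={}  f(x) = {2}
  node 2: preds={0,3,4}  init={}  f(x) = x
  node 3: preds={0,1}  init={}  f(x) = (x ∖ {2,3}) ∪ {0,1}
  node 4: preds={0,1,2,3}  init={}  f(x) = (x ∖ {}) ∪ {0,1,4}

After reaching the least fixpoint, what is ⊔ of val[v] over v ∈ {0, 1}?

{0,1,2,3,4}

Trace (8 dequeues):
  [1] u=0 | in {} | out {0,1,2,3,4} | prev {1} | push {}
  [2] u=1 | in {0,1,2,3,4} | out {2} | prev {} | push {}
  [3] u=2 | in {0,1,2,3,4} | out {0,1,2,3,4} | prev {} | push {0}
  [4] u=3 | in {0,1,2,3,4} | out {0,1,4} | prev {} | push {2}
  [5] u=4 | in {0,1,2,3,4} | out {0,1,2,3,4} | prev {} | push {1}
  [6] u=0 | in {0,1,2,3,4} | out {0,1,2,3,4} | ==
  [7] u=2 | in {0,1,2,3,4} | out {0,1,2,3,4} | ==
  [8] u=1 | in {0,1,2,3,4} | out {2} | ==

Converged values:
  [0] {0,1,2,3,4}
  [1] {2}
  [2] {0,1,2,3,4}
  [3] {0,1,4}
  [4] {0,1,2,3,4}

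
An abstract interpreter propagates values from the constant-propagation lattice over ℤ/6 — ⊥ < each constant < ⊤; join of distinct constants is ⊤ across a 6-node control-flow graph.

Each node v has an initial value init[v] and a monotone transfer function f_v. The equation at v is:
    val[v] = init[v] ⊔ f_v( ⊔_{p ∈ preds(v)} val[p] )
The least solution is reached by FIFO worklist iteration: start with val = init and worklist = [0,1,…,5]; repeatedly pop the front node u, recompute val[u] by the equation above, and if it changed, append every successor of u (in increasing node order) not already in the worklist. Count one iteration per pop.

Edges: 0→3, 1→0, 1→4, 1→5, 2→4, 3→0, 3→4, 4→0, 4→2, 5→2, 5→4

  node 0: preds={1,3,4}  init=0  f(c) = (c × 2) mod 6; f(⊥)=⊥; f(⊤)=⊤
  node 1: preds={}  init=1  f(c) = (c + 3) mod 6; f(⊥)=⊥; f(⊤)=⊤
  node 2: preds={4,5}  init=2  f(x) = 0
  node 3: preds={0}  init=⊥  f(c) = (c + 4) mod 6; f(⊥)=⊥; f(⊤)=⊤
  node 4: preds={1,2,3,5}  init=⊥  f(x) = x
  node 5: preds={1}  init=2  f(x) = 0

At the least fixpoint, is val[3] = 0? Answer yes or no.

no

Trace (9 dequeues):
  [1] u=0 | in 1 | out ⊤ | prev 0 | push {}
  [2] u=1 | in ⊥ | out 1 | ==
  [3] u=2 | in 2 | out ⊤ | prev 2 | push {}
  [4] u=3 | in ⊤ | out ⊤ | prev ⊥ | push {0}
  [5] u=4 | in ⊤ | out ⊤ | prev ⊥ | push {2}
  [6] u=5 | in 1 | out ⊤ | prev 2 | push {4}
  [7] u=0 | in ⊤ | out ⊤ | ==
  [8] u=2 | in ⊤ | out ⊤ | ==
  [9] u=4 | in ⊤ | out ⊤ | ==

Converged values:
  [0] ⊤
  [1] 1
  [2] ⊤
  [3] ⊤
  [4] ⊤
  [5] ⊤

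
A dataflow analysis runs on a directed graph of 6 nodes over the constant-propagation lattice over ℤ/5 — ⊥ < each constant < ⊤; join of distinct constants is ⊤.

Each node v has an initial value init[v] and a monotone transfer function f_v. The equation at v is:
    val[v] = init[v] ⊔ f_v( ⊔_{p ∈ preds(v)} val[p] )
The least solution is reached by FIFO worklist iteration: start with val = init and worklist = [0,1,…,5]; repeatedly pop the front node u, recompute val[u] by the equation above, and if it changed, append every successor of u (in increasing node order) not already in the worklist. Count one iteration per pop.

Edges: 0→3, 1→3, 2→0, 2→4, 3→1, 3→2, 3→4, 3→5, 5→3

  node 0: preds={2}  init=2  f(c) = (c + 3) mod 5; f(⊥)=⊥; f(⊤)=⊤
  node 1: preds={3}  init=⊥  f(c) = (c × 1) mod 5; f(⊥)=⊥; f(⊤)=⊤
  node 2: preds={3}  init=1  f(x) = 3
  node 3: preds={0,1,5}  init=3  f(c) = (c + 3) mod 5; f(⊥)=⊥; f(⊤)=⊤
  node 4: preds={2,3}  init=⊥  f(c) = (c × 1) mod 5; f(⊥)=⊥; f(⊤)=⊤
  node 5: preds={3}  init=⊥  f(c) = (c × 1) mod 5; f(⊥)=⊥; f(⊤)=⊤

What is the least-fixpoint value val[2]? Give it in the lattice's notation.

Trace (10 dequeues):
  [1] u=0 | in 1 | out ⊤ | prev 2 | push {}
  [2] u=1 | in 3 | out 3 | prev ⊥ | push {}
  [3] u=2 | in 3 | out ⊤ | prev 1 | push {0}
  [4] u=3 | in ⊤ | out ⊤ | prev 3 | push {1,2}
  [5] u=4 | in ⊤ | out ⊤ | prev ⊥ | push {}
  [6] u=5 | in ⊤ | out ⊤ | prev ⊥ | push {3}
  [7] u=0 | in ⊤ | out ⊤ | ==
  [8] u=1 | in ⊤ | out ⊤ | prev 3 | push {}
  [9] u=2 | in ⊤ | out ⊤ | ==
  [10] u=3 | in ⊤ | out ⊤ | ==

Converged values:
  [0] ⊤
  [1] ⊤
  [2] ⊤
  [3] ⊤
  [4] ⊤
  [5] ⊤

⊤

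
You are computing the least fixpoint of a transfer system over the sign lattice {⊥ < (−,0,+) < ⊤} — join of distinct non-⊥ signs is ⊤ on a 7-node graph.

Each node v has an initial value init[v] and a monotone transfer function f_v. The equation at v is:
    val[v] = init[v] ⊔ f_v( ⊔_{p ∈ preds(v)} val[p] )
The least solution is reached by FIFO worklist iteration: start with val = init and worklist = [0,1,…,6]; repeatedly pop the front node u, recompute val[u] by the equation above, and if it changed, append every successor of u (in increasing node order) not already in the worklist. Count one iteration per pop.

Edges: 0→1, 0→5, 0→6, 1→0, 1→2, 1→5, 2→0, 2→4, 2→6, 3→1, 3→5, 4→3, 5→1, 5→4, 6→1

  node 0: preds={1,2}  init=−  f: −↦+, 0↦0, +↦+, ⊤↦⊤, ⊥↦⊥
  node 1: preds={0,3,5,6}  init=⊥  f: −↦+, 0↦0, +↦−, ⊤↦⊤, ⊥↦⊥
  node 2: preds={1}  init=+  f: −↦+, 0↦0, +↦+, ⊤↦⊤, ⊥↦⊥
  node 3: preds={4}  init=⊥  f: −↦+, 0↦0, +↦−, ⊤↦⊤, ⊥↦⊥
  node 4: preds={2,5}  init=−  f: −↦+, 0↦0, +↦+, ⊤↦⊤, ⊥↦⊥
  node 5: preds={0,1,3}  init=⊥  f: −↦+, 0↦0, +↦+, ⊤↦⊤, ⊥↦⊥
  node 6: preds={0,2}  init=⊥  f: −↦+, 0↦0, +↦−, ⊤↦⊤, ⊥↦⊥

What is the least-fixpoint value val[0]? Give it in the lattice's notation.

Worklist (13 pops):
  #1 pop 0: in=+ → ⊤ (was −); enqueue []
  #2 pop 1: in=⊤ → ⊤ (was ⊥); enqueue [0]
  #3 pop 2: in=⊤ → ⊤ (was +); enqueue []
  #4 pop 3: in=− → + (was ⊥); enqueue [1]
  #5 pop 4: in=⊤ → ⊤ (was −); enqueue [3]
  #6 pop 5: in=⊤ → ⊤ (was ⊥); enqueue [4]
  #7 pop 6: in=⊤ → ⊤ (was ⊥); enqueue []
  #8 pop 0: in=⊤ → ⊤ (no change)
  #9 pop 1: in=⊤ → ⊤ (no change)
  #10 pop 3: in=⊤ → ⊤ (was +); enqueue [1,5]
  #11 pop 4: in=⊤ → ⊤ (no change)
  #12 pop 1: in=⊤ → ⊤ (no change)
  #13 pop 5: in=⊤ → ⊤ (no change)

Fixpoint:
  val[0] = ⊤
  val[1] = ⊤
  val[2] = ⊤
  val[3] = ⊤
  val[4] = ⊤
  val[5] = ⊤
  val[6] = ⊤

⊤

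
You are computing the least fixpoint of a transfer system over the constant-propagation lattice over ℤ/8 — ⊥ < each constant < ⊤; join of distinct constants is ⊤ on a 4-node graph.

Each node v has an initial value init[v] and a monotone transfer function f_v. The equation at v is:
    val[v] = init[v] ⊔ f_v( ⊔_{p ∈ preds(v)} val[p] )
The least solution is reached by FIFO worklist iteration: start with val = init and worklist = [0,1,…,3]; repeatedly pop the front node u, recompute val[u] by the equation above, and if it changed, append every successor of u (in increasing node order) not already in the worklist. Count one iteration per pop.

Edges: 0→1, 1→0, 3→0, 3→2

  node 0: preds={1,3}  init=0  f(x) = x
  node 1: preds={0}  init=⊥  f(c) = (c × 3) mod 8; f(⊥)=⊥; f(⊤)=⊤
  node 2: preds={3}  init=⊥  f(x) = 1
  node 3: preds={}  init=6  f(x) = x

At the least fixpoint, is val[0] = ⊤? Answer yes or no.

yes

Worklist (5 pops):
  #1 pop 0: in=6 → ⊤ (was 0); enqueue []
  #2 pop 1: in=⊤ → ⊤ (was ⊥); enqueue [0]
  #3 pop 2: in=6 → 1 (was ⊥); enqueue []
  #4 pop 3: in=⊥ → 6 (no change)
  #5 pop 0: in=⊤ → ⊤ (no change)

Fixpoint:
  val[0] = ⊤
  val[1] = ⊤
  val[2] = 1
  val[3] = 6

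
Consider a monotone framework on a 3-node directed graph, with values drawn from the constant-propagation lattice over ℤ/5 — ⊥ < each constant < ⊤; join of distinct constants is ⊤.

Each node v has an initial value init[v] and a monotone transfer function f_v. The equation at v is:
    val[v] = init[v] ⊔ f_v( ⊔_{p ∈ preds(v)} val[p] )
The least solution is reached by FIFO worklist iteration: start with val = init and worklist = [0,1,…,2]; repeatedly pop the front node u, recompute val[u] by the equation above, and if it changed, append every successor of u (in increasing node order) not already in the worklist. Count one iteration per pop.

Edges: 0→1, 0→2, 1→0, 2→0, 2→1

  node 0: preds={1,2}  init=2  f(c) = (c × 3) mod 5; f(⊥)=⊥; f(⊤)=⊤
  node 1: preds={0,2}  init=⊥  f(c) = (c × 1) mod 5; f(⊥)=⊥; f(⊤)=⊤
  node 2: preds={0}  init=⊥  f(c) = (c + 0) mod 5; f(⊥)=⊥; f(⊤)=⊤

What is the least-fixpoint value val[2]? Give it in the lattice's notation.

⊤

Iteration log — 8 steps:
  step 1. node 0  ⊔preds=⊥  new=2  stable
  step 2. node 1  ⊔preds=2  new=2  old=⊥  +wl: 0
  step 3. node 2  ⊔preds=2  new=2  old=⊥  +wl: 1
  step 4. node 0  ⊔preds=2  new=⊤  old=2  +wl: 2
  step 5. node 1  ⊔preds=⊤  new=⊤  old=2  +wl: 0
  step 6. node 2  ⊔preds=⊤  new=⊤  old=2  +wl: 1
  step 7. node 0  ⊔preds=⊤  new=⊤  stable
  step 8. node 1  ⊔preds=⊤  new=⊤  stable

Least fixpoint reached:
  node 0: ⊤
  node 1: ⊤
  node 2: ⊤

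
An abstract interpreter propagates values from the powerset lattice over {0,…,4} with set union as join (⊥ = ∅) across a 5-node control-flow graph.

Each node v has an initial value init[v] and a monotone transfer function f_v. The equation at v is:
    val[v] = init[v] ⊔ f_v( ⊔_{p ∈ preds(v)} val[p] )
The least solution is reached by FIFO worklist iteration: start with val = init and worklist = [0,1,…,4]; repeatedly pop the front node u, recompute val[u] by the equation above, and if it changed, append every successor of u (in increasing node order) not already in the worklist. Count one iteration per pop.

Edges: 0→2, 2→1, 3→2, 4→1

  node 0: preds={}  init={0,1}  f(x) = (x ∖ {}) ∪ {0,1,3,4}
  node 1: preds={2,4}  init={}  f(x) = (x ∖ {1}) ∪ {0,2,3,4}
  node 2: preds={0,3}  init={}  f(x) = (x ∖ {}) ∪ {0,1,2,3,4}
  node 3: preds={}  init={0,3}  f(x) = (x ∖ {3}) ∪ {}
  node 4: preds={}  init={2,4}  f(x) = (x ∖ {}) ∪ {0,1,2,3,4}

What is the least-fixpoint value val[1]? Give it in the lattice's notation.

{0,2,3,4}

Worklist (6 pops):
  #1 pop 0: in={} → {0,1,3,4} (was {0,1}); enqueue []
  #2 pop 1: in={2,4} → {0,2,3,4} (was {}); enqueue []
  #3 pop 2: in={0,1,3,4} → {0,1,2,3,4} (was {}); enqueue [1]
  #4 pop 3: in={} → {0,3} (no change)
  #5 pop 4: in={} → {0,1,2,3,4} (was {2,4}); enqueue []
  #6 pop 1: in={0,1,2,3,4} → {0,2,3,4} (no change)

Fixpoint:
  val[0] = {0,1,3,4}
  val[1] = {0,2,3,4}
  val[2] = {0,1,2,3,4}
  val[3] = {0,3}
  val[4] = {0,1,2,3,4}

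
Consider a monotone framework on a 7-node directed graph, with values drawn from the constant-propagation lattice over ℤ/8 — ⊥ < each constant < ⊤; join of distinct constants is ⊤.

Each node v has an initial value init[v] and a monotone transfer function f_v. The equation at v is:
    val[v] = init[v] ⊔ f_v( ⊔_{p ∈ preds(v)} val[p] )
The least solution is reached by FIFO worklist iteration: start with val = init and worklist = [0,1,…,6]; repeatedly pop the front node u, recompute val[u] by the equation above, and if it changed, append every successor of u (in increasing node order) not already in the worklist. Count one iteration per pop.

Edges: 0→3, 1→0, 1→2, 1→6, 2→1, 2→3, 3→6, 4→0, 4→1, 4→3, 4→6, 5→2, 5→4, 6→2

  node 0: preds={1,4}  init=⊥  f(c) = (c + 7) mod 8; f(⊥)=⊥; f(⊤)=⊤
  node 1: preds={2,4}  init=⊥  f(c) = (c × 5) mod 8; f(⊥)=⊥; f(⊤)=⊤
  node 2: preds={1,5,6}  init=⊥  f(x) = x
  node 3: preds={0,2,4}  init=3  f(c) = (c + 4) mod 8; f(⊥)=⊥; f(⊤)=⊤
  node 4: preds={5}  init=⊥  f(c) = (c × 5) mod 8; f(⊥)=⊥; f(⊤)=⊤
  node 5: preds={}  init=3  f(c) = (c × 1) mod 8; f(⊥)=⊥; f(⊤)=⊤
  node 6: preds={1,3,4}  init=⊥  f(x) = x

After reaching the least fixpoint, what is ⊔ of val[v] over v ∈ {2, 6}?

⊤

Worklist (14 pops):
  #1 pop 0: in=⊥ → ⊥ (no change)
  #2 pop 1: in=⊥ → ⊥ (no change)
  #3 pop 2: in=3 → 3 (was ⊥); enqueue [1]
  #4 pop 3: in=3 → ⊤ (was 3); enqueue []
  #5 pop 4: in=3 → 7 (was ⊥); enqueue [0,3]
  #6 pop 5: in=⊥ → 3 (no change)
  #7 pop 6: in=⊤ → ⊤ (was ⊥); enqueue [2]
  #8 pop 1: in=⊤ → ⊤ (was ⊥); enqueue [6]
  #9 pop 0: in=⊤ → ⊤ (was ⊥); enqueue []
  #10 pop 3: in=⊤ → ⊤ (no change)
  #11 pop 2: in=⊤ → ⊤ (was 3); enqueue [1,3]
  #12 pop 6: in=⊤ → ⊤ (no change)
  #13 pop 1: in=⊤ → ⊤ (no change)
  #14 pop 3: in=⊤ → ⊤ (no change)

Fixpoint:
  val[0] = ⊤
  val[1] = ⊤
  val[2] = ⊤
  val[3] = ⊤
  val[4] = 7
  val[5] = 3
  val[6] = ⊤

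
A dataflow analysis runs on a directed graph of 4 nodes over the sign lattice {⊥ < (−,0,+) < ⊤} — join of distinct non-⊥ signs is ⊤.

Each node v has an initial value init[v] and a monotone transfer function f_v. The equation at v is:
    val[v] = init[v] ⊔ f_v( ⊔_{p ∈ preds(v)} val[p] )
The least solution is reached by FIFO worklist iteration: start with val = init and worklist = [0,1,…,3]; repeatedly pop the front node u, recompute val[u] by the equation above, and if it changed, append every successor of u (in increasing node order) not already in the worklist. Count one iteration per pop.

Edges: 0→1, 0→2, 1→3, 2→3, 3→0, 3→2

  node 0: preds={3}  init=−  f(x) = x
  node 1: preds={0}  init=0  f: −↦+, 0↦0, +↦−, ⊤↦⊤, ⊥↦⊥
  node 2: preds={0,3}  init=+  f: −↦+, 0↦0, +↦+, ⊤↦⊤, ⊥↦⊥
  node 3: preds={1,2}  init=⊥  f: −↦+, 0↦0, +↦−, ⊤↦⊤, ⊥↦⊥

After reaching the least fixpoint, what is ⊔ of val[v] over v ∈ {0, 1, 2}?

Trace (8 dequeues):
  [1] u=0 | in ⊥ | out − | ==
  [2] u=1 | in − | out ⊤ | prev 0 | push {}
  [3] u=2 | in − | out + | ==
  [4] u=3 | in ⊤ | out ⊤ | prev ⊥ | push {0,2}
  [5] u=0 | in ⊤ | out ⊤ | prev − | push {1}
  [6] u=2 | in ⊤ | out ⊤ | prev + | push {3}
  [7] u=1 | in ⊤ | out ⊤ | ==
  [8] u=3 | in ⊤ | out ⊤ | ==

Converged values:
  [0] ⊤
  [1] ⊤
  [2] ⊤
  [3] ⊤

⊤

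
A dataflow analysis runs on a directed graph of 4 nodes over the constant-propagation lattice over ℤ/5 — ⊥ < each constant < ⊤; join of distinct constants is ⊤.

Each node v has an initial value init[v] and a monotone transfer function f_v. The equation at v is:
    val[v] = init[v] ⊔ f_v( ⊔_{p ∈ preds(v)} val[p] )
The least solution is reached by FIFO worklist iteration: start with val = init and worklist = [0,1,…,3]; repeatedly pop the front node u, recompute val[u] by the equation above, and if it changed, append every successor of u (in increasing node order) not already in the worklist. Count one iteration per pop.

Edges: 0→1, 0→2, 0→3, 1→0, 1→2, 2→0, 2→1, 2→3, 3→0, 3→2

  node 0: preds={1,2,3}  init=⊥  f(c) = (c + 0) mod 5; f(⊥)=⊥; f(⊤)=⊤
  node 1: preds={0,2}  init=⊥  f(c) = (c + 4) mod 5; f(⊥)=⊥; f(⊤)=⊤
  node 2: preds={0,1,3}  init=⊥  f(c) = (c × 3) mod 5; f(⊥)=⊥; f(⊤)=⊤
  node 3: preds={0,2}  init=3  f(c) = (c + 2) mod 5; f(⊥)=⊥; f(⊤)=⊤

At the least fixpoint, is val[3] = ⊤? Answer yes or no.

Trace (9 dequeues):
  [1] u=0 | in 3 | out 3 | prev ⊥ | push {}
  [2] u=1 | in 3 | out 2 | prev ⊥ | push {0}
  [3] u=2 | in ⊤ | out ⊤ | prev ⊥ | push {1}
  [4] u=3 | in ⊤ | out ⊤ | prev 3 | push {2}
  [5] u=0 | in ⊤ | out ⊤ | prev 3 | push {3}
  [6] u=1 | in ⊤ | out ⊤ | prev 2 | push {0}
  [7] u=2 | in ⊤ | out ⊤ | ==
  [8] u=3 | in ⊤ | out ⊤ | ==
  [9] u=0 | in ⊤ | out ⊤ | ==

Converged values:
  [0] ⊤
  [1] ⊤
  [2] ⊤
  [3] ⊤

yes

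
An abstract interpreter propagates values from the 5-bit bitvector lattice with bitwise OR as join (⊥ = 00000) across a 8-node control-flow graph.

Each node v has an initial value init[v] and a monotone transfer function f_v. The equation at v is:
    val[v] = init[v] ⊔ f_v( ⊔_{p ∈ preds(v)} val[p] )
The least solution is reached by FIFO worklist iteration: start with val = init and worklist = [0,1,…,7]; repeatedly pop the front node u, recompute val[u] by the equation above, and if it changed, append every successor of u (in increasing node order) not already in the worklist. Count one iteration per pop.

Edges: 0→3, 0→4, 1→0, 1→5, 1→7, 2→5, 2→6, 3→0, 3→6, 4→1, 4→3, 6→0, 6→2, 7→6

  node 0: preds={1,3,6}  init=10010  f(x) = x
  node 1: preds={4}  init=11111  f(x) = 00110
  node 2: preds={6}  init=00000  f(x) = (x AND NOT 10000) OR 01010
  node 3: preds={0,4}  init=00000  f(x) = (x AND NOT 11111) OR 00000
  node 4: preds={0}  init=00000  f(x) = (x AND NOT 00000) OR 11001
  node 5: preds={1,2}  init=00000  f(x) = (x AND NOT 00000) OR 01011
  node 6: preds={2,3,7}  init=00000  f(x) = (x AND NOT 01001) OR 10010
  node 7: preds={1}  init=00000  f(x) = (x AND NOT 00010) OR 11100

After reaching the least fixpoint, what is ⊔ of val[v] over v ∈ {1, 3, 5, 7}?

11111

Trace (17 dequeues):
  [1] u=0 | in 11111 | out 11111 | prev 10010 | push {}
  [2] u=1 | in 00000 | out 11111 | ==
  [3] u=2 | in 00000 | out 01010 | prev 00000 | push {}
  [4] u=3 | in 11111 | out 00000 | ==
  [5] u=4 | in 11111 | out 11111 | prev 00000 | push {1,3}
  [6] u=5 | in 11111 | out 11111 | prev 00000 | push {}
  [7] u=6 | in 01010 | out 10010 | prev 00000 | push {0,2}
  [8] u=7 | in 11111 | out 11101 | prev 00000 | push {6}
  [9] u=1 | in 11111 | out 11111 | ==
  [10] u=3 | in 11111 | out 00000 | ==
  [11] u=0 | in 11111 | out 11111 | ==
  [12] u=2 | in 10010 | out 01010 | ==
  [13] u=6 | in 11111 | out 10110 | prev 10010 | push {0,2}
  [14] u=0 | in 11111 | out 11111 | ==
  [15] u=2 | in 10110 | out 01110 | prev 01010 | push {5,6}
  [16] u=5 | in 11111 | out 11111 | ==
  [17] u=6 | in 11111 | out 10110 | ==

Converged values:
  [0] 11111
  [1] 11111
  [2] 01110
  [3] 00000
  [4] 11111
  [5] 11111
  [6] 10110
  [7] 11101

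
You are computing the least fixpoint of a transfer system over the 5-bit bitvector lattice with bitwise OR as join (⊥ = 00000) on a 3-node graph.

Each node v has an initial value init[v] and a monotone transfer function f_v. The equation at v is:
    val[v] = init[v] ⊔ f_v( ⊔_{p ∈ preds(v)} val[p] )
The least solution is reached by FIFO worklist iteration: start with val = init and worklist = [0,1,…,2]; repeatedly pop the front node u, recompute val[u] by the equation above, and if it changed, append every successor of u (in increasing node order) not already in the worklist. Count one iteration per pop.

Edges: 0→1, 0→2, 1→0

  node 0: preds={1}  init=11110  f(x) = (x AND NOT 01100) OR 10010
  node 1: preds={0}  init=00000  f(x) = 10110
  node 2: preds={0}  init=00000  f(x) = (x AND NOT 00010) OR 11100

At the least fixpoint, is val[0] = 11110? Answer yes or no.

Trace (4 dequeues):
  [1] u=0 | in 00000 | out 11110 | ==
  [2] u=1 | in 11110 | out 10110 | prev 00000 | push {0}
  [3] u=2 | in 11110 | out 11100 | prev 00000 | push {}
  [4] u=0 | in 10110 | out 11110 | ==

Converged values:
  [0] 11110
  [1] 10110
  [2] 11100

yes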